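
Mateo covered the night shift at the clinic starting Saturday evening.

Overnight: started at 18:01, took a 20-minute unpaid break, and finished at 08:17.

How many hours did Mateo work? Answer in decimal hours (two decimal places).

13.93 hours

Overnight: 18:01 → midnight = 5 h 59 min; midnight → 08:17 = 8 h 17 min; span 14 h 16 min; less 20 min break → 13 h 56 min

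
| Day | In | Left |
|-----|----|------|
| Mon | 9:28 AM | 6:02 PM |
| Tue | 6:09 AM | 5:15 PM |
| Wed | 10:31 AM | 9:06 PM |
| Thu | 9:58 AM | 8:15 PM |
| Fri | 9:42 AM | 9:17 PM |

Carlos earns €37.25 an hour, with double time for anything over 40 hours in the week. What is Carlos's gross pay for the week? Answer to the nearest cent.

Mon: 9:28 AM–6:02 PM = 8 h 34 min
Tue: 6:09 AM–5:15 PM = 11 h 6 min
Wed: 10:31 AM–9:06 PM = 10 h 35 min
Thu: 9:58 AM–8:15 PM = 10 h 17 min
Fri: 9:42 AM–9:17 PM = 11 h 35 min
Total worked: 52 h 7 min = 3127 min.
Regular 40 h 0 min = 2400 min at €37.25/h; overtime 12 h 7 min = 727 min at €74.50/h.
Pay = (2400 × €37.25 + 727 × €74.50) ÷ 60 = €2392.69.

€2392.69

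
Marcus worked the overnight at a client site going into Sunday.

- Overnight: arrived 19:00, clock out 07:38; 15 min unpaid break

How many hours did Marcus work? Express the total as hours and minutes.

Overnight: 19:00 → midnight = 5 h 0 min; midnight → 07:38 = 7 h 38 min; span 12 h 38 min; less 15 min break → 12 h 23 min

12 h 23 min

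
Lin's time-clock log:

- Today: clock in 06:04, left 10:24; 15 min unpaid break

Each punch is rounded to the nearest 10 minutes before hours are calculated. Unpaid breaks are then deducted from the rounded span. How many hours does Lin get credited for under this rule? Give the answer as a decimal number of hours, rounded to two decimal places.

4.08 hours

Today: in 06:04→06:00, out 10:24→10:20; 4 h 20 min − 15 min = 4 h 5 min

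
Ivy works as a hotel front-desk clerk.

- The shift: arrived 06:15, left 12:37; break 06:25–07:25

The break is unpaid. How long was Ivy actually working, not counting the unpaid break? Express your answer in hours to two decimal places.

The shift: 06:15–12:37 = 6 h 22 min; less 60 min break → 5 h 22 min

5.37 hours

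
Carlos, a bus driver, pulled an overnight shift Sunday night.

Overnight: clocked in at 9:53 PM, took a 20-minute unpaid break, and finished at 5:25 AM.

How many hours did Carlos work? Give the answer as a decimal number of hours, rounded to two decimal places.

7.20 hours

Overnight: 9:53 PM → midnight = 2 h 7 min; midnight → 5:25 AM = 5 h 25 min; span 7 h 32 min; less 20 min break → 7 h 12 min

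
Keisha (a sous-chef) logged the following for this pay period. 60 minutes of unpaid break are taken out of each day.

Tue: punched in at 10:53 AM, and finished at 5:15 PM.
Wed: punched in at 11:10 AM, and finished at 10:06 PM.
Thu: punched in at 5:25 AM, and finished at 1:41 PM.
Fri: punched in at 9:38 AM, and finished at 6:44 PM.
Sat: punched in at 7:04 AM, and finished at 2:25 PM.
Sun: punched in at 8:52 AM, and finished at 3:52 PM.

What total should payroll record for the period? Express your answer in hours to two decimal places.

43.02 hours

Tue: 10:53 AM–5:15 PM = 6 h 22 min; less 60 min break → 5 h 22 min
Wed: 11:10 AM–10:06 PM = 10 h 56 min; less 60 min break → 9 h 56 min
Thu: 5:25 AM–1:41 PM = 8 h 16 min; less 60 min break → 7 h 16 min
Fri: 9:38 AM–6:44 PM = 9 h 6 min; less 60 min break → 8 h 6 min
Sat: 7:04 AM–2:25 PM = 7 h 21 min; less 60 min break → 6 h 21 min
Sun: 8:52 AM–3:52 PM = 7 h 0 min; less 60 min break → 6 h 0 min
Total: 5 h 22 min + 9 h 56 min + 7 h 16 min + 8 h 6 min + 6 h 21 min + 6 h 0 min = 43 h 1 min.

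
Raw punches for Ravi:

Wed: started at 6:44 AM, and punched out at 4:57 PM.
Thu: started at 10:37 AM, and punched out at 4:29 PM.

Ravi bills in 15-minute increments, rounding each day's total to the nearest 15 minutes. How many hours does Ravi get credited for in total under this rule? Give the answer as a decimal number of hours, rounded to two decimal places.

Wed: 6:44 AM–4:57 PM = 10 h 13 min → rounds to 10 h 15 min
Thu: 10:37 AM–4:29 PM = 5 h 52 min → rounds to 5 h 45 min
Total credited: 16 h 0 min.

16.00 hours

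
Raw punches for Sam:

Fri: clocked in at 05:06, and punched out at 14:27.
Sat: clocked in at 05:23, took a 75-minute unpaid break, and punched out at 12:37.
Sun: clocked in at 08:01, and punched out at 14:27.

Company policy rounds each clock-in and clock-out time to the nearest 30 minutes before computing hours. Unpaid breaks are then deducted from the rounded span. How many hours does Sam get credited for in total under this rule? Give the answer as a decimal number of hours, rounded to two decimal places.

21.75 hours

Fri: in 05:06→05:00, out 14:27→14:30; 9 h 30 min
Sat: in 05:23→05:30, out 12:37→12:30; 7 h 0 min − 75 min = 5 h 45 min
Sun: in 08:01→08:00, out 14:27→14:30; 6 h 30 min
Total credited: 21 h 45 min.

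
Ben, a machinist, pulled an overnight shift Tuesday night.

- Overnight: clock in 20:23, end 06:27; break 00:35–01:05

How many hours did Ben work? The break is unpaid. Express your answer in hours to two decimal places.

Overnight: 20:23 → midnight = 3 h 37 min; midnight → 06:27 = 6 h 27 min; span 10 h 4 min; less 30 min break → 9 h 34 min

9.57 hours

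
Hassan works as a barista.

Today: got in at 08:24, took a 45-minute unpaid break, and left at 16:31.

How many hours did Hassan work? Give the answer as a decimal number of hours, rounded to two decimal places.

7.37 hours

Today: 08:24–16:31 = 8 h 7 min; less 45 min break → 7 h 22 min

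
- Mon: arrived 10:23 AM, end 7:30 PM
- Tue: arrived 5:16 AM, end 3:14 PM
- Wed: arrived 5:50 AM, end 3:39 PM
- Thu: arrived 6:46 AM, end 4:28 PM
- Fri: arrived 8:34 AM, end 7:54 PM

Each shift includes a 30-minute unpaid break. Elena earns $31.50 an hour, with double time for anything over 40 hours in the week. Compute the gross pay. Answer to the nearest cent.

Mon: 10:23 AM–7:30 PM = 9 h 7 min; less 30 min break → 8 h 37 min
Tue: 5:16 AM–3:14 PM = 9 h 58 min; less 30 min break → 9 h 28 min
Wed: 5:50 AM–3:39 PM = 9 h 49 min; less 30 min break → 9 h 19 min
Thu: 6:46 AM–4:28 PM = 9 h 42 min; less 30 min break → 9 h 12 min
Fri: 8:34 AM–7:54 PM = 11 h 20 min; less 30 min break → 10 h 50 min
Total worked: 47 h 26 min = 2846 min.
Regular 40 h 0 min = 2400 min at $31.50/h; overtime 7 h 26 min = 446 min at $63.00/h.
Pay = (2400 × $31.50 + 446 × $63.00) ÷ 60 = $1728.30.

$1728.30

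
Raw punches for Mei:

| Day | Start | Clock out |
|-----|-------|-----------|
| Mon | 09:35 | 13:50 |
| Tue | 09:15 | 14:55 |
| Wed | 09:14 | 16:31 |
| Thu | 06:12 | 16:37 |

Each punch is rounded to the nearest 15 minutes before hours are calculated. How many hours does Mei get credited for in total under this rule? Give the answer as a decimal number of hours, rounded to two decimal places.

Mon: in 09:35→09:30, out 13:50→13:45; 4 h 15 min
Tue: in 09:15→09:15, out 14:55→15:00; 5 h 45 min
Wed: in 09:14→09:15, out 16:31→16:30; 7 h 15 min
Thu: in 06:12→06:15, out 16:37→16:30; 10 h 15 min
Total credited: 27 h 30 min.

27.50 hours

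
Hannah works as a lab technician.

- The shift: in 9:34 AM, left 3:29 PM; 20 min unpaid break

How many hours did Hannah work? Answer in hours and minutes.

5 h 35 min

The shift: 9:34 AM–3:29 PM = 5 h 55 min; less 20 min break → 5 h 35 min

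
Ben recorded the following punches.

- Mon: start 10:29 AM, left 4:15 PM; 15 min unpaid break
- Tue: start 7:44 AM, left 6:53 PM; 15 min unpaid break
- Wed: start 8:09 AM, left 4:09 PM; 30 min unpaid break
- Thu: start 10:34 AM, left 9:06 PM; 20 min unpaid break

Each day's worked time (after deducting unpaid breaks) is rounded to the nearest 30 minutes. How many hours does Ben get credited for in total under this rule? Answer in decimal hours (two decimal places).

Mon: 10:29 AM–4:15 PM = 5 h 46 min − 15 min = 5 h 31 min → rounds to 5 h 30 min
Tue: 7:44 AM–6:53 PM = 11 h 9 min − 15 min = 10 h 54 min → rounds to 11 h 0 min
Wed: 8:09 AM–4:09 PM = 8 h 0 min − 30 min = 7 h 30 min → rounds to 7 h 30 min
Thu: 10:34 AM–9:06 PM = 10 h 32 min − 20 min = 10 h 12 min → rounds to 10 h 0 min
Total credited: 34 h 0 min.

34.00 hours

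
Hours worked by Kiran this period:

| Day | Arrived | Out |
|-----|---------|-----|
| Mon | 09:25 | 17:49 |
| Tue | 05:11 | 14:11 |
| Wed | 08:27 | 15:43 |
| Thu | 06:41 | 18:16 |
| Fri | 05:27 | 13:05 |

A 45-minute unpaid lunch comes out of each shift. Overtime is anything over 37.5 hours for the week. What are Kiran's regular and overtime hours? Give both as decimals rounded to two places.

Mon: 09:25–17:49 = 8 h 24 min; less 45 min break → 7 h 39 min
Tue: 05:11–14:11 = 9 h 0 min; less 45 min break → 8 h 15 min
Wed: 08:27–15:43 = 7 h 16 min; less 45 min break → 6 h 31 min
Thu: 06:41–18:16 = 11 h 35 min; less 45 min break → 10 h 50 min
Fri: 05:27–13:05 = 7 h 38 min; less 45 min break → 6 h 53 min
Total worked: 40 h 8 min = 40.13 h.
Threshold 37.5 h → overtime 2 h 38 min, regular 37 h 30 min.

Regular 37.50 hours, overtime 2.63 hours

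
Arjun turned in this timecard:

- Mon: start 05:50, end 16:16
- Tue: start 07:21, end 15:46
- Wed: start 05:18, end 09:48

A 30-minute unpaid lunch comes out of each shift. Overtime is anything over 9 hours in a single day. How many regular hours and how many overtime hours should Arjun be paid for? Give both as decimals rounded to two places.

Mon: 05:50–16:16 = 10 h 26 min; less 30 min break → 9 h 56 min
Tue: 07:21–15:46 = 8 h 25 min; less 30 min break → 7 h 55 min
Wed: 05:18–09:48 = 4 h 30 min; less 30 min break → 4 h 0 min
Mon reg 9 h 0 min / OT 0 h 56 min; Tue reg 7 h 55 min / OT 0 h 0 min; Wed reg 4 h 0 min / OT 0 h 0 min.
Totals: regular 20 h 55 min, overtime 0 h 56 min.

Regular 20.92 hours, overtime 0.93 hours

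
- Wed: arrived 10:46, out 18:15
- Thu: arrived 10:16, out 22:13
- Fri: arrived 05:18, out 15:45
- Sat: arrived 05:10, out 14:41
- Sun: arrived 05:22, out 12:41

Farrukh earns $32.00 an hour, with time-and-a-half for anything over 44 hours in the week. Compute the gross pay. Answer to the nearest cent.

Wed: 10:46–18:15 = 7 h 29 min
Thu: 10:16–22:13 = 11 h 57 min
Fri: 05:18–15:45 = 10 h 27 min
Sat: 05:10–14:41 = 9 h 31 min
Sun: 05:22–12:41 = 7 h 19 min
Total worked: 46 h 43 min = 2803 min.
Regular 44 h 0 min = 2640 min at $32.00/h; overtime 2 h 43 min = 163 min at $48.00/h.
Pay = (2640 × $32.00 + 163 × $48.00) ÷ 60 = $1538.40.

$1538.40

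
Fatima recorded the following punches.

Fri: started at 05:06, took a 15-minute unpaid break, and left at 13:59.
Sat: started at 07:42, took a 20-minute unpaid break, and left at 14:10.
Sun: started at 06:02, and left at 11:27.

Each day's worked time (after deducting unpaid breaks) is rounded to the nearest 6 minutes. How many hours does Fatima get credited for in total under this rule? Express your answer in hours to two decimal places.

Fri: 05:06–13:59 = 8 h 53 min − 15 min = 8 h 38 min → rounds to 8 h 36 min
Sat: 07:42–14:10 = 6 h 28 min − 20 min = 6 h 8 min → rounds to 6 h 6 min
Sun: 06:02–11:27 = 5 h 25 min → rounds to 5 h 24 min
Total credited: 20 h 6 min.

20.10 hours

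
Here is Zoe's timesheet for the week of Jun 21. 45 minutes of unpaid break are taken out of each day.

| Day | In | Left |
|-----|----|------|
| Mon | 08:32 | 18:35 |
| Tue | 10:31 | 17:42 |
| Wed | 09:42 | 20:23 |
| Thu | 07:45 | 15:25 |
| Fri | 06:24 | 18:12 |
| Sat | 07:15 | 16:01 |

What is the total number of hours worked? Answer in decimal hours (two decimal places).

Mon: 08:32–18:35 = 10 h 3 min; less 45 min break → 9 h 18 min
Tue: 10:31–17:42 = 7 h 11 min; less 45 min break → 6 h 26 min
Wed: 09:42–20:23 = 10 h 41 min; less 45 min break → 9 h 56 min
Thu: 07:45–15:25 = 7 h 40 min; less 45 min break → 6 h 55 min
Fri: 06:24–18:12 = 11 h 48 min; less 45 min break → 11 h 3 min
Sat: 07:15–16:01 = 8 h 46 min; less 45 min break → 8 h 1 min
Total: 9 h 18 min + 6 h 26 min + 9 h 56 min + 6 h 55 min + 11 h 3 min + 8 h 1 min = 51 h 39 min.

51.65 hours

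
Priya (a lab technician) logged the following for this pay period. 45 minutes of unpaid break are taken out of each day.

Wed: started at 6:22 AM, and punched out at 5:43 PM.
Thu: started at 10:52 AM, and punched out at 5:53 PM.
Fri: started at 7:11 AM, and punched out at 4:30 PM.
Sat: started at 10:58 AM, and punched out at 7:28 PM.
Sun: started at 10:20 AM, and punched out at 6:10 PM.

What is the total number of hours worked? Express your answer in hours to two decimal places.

40.27 hours

Wed: 6:22 AM–5:43 PM = 11 h 21 min; less 45 min break → 10 h 36 min
Thu: 10:52 AM–5:53 PM = 7 h 1 min; less 45 min break → 6 h 16 min
Fri: 7:11 AM–4:30 PM = 9 h 19 min; less 45 min break → 8 h 34 min
Sat: 10:58 AM–7:28 PM = 8 h 30 min; less 45 min break → 7 h 45 min
Sun: 10:20 AM–6:10 PM = 7 h 50 min; less 45 min break → 7 h 5 min
Total: 10 h 36 min + 6 h 16 min + 8 h 34 min + 7 h 45 min + 7 h 5 min = 40 h 16 min.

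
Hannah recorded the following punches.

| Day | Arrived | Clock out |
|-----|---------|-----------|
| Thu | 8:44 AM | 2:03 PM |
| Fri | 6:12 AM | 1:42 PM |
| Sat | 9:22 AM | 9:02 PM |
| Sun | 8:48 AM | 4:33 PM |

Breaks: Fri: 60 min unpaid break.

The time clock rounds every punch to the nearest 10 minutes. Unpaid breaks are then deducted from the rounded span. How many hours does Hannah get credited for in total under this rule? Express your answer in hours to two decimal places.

31.17 hours

Thu: in 8:44 AM→8:40 AM, out 2:03 PM→2:00 PM; 5 h 20 min
Fri: in 6:12 AM→6:10 AM, out 1:42 PM→1:40 PM; 7 h 30 min − 60 min = 6 h 30 min
Sat: in 9:22 AM→9:20 AM, out 9:02 PM→9:00 PM; 11 h 40 min
Sun: in 8:48 AM→8:50 AM, out 4:33 PM→4:30 PM; 7 h 40 min
Total credited: 31 h 10 min.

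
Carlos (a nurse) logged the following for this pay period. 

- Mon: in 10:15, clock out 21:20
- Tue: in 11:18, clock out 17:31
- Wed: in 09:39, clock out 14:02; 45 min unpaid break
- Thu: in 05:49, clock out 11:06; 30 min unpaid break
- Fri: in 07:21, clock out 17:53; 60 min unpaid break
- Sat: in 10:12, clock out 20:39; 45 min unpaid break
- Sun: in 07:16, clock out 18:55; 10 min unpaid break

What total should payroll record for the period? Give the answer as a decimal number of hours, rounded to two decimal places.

Mon: 10:15–21:20 = 11 h 5 min
Tue: 11:18–17:31 = 6 h 13 min
Wed: 09:39–14:02 = 4 h 23 min; less 45 min break → 3 h 38 min
Thu: 05:49–11:06 = 5 h 17 min; less 30 min break → 4 h 47 min
Fri: 07:21–17:53 = 10 h 32 min; less 60 min break → 9 h 32 min
Sat: 10:12–20:39 = 10 h 27 min; less 45 min break → 9 h 42 min
Sun: 07:16–18:55 = 11 h 39 min; less 10 min break → 11 h 29 min
Total: 11 h 5 min + 6 h 13 min + 3 h 38 min + 4 h 47 min + 9 h 32 min + 9 h 42 min + 11 h 29 min = 56 h 26 min.

56.43 hours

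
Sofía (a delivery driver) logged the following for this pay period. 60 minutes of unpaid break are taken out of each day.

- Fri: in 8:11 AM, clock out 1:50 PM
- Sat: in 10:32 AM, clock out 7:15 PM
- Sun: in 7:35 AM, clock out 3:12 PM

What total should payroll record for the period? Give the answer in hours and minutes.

18 h 59 min

Fri: 8:11 AM–1:50 PM = 5 h 39 min; less 60 min break → 4 h 39 min
Sat: 10:32 AM–7:15 PM = 8 h 43 min; less 60 min break → 7 h 43 min
Sun: 7:35 AM–3:12 PM = 7 h 37 min; less 60 min break → 6 h 37 min
Total: 4 h 39 min + 7 h 43 min + 6 h 37 min = 18 h 59 min.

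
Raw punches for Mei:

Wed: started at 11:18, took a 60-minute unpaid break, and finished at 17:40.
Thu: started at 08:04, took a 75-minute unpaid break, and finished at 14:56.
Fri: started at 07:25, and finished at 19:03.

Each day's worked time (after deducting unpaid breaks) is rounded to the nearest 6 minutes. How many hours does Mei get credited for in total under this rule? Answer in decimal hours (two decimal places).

22.60 hours

Wed: 11:18–17:40 = 6 h 22 min − 60 min = 5 h 22 min → rounds to 5 h 24 min
Thu: 08:04–14:56 = 6 h 52 min − 75 min = 5 h 37 min → rounds to 5 h 36 min
Fri: 07:25–19:03 = 11 h 38 min → rounds to 11 h 36 min
Total credited: 22 h 36 min.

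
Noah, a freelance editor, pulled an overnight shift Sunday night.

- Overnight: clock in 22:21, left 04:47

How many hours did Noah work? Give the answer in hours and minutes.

6 h 26 min

Overnight: 22:21 → midnight = 1 h 39 min; midnight → 04:47 = 4 h 47 min; span 6 h 26 min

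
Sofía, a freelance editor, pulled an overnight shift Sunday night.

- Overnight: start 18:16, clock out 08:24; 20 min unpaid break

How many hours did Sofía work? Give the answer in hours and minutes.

13 h 48 min

Overnight: 18:16 → midnight = 5 h 44 min; midnight → 08:24 = 8 h 24 min; span 14 h 8 min; less 20 min break → 13 h 48 min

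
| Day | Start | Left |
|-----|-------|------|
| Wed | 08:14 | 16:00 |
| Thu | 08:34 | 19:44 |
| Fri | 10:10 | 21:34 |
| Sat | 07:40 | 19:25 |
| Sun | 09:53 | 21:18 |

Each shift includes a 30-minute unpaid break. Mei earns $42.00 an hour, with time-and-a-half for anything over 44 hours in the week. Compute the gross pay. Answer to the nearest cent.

$2289.00

Wed: 08:14–16:00 = 7 h 46 min; less 30 min break → 7 h 16 min
Thu: 08:34–19:44 = 11 h 10 min; less 30 min break → 10 h 40 min
Fri: 10:10–21:34 = 11 h 24 min; less 30 min break → 10 h 54 min
Sat: 07:40–19:25 = 11 h 45 min; less 30 min break → 11 h 15 min
Sun: 09:53–21:18 = 11 h 25 min; less 30 min break → 10 h 55 min
Total worked: 51 h 0 min = 3060 min.
Regular 44 h 0 min = 2640 min at $42.00/h; overtime 7 h 0 min = 420 min at $63.00/h.
Pay = (2640 × $42.00 + 420 × $63.00) ÷ 60 = $2289.00.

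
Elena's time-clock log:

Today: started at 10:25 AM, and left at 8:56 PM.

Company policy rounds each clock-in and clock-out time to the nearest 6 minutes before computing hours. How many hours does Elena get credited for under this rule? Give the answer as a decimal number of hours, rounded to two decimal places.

10.50 hours

Today: in 10:25 AM→10:24 AM, out 8:56 PM→8:54 PM; 10 h 30 min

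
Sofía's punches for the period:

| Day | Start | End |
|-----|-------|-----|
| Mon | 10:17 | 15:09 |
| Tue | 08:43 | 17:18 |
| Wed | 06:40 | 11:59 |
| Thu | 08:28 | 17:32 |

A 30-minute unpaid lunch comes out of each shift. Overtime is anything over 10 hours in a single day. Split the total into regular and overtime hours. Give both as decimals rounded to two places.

Mon: 10:17–15:09 = 4 h 52 min; less 30 min break → 4 h 22 min
Tue: 08:43–17:18 = 8 h 35 min; less 30 min break → 8 h 5 min
Wed: 06:40–11:59 = 5 h 19 min; less 30 min break → 4 h 49 min
Thu: 08:28–17:32 = 9 h 4 min; less 30 min break → 8 h 34 min
Mon reg 4 h 22 min / OT 0 h 0 min; Tue reg 8 h 5 min / OT 0 h 0 min; Wed reg 4 h 49 min / OT 0 h 0 min; Thu reg 8 h 34 min / OT 0 h 0 min.
Totals: regular 25 h 50 min, overtime 0 h 0 min.

Regular 25.83 hours, overtime 0.00 hours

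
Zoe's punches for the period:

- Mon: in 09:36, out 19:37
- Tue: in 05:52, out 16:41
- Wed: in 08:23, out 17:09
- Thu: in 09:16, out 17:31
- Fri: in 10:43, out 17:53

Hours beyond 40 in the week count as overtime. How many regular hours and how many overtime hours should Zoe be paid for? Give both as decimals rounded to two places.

Mon: 09:36–19:37 = 10 h 1 min
Tue: 05:52–16:41 = 10 h 49 min
Wed: 08:23–17:09 = 8 h 46 min
Thu: 09:16–17:31 = 8 h 15 min
Fri: 10:43–17:53 = 7 h 10 min
Total worked: 45 h 1 min = 45.02 h.
Threshold 40 h → overtime 5 h 1 min, regular 40 h 0 min.

Regular 40.00 hours, overtime 5.02 hours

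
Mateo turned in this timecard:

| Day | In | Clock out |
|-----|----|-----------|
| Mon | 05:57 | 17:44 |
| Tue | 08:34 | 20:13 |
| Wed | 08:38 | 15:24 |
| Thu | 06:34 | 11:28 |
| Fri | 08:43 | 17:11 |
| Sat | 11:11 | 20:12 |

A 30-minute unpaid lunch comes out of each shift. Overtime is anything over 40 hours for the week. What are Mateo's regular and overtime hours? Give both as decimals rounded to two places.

Regular 40.00 hours, overtime 9.58 hours

Mon: 05:57–17:44 = 11 h 47 min; less 30 min break → 11 h 17 min
Tue: 08:34–20:13 = 11 h 39 min; less 30 min break → 11 h 9 min
Wed: 08:38–15:24 = 6 h 46 min; less 30 min break → 6 h 16 min
Thu: 06:34–11:28 = 4 h 54 min; less 30 min break → 4 h 24 min
Fri: 08:43–17:11 = 8 h 28 min; less 30 min break → 7 h 58 min
Sat: 11:11–20:12 = 9 h 1 min; less 30 min break → 8 h 31 min
Total worked: 49 h 35 min = 49.58 h.
Threshold 40 h → overtime 9 h 35 min, regular 40 h 0 min.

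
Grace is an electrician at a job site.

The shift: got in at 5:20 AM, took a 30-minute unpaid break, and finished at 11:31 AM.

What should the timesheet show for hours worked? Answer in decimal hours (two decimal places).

The shift: 5:20 AM–11:31 AM = 6 h 11 min; less 30 min break → 5 h 41 min

5.68 hours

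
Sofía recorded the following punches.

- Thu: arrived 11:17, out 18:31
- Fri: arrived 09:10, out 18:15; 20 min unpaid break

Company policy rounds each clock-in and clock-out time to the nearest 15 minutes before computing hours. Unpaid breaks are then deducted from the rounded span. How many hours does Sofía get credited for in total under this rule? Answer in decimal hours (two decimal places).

15.92 hours

Thu: in 11:17→11:15, out 18:31→18:30; 7 h 15 min
Fri: in 09:10→09:15, out 18:15→18:15; 9 h 0 min − 20 min = 8 h 40 min
Total credited: 15 h 55 min.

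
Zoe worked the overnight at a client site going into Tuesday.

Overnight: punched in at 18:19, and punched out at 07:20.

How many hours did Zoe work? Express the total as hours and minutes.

Overnight: 18:19 → midnight = 5 h 41 min; midnight → 07:20 = 7 h 20 min; span 13 h 1 min

13 h 1 min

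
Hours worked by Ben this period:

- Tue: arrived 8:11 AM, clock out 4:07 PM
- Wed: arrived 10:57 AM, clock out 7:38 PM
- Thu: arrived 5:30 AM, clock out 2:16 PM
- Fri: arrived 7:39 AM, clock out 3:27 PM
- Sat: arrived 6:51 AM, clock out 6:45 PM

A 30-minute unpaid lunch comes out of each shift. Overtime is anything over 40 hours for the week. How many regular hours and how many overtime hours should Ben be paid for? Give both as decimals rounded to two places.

Tue: 8:11 AM–4:07 PM = 7 h 56 min; less 30 min break → 7 h 26 min
Wed: 10:57 AM–7:38 PM = 8 h 41 min; less 30 min break → 8 h 11 min
Thu: 5:30 AM–2:16 PM = 8 h 46 min; less 30 min break → 8 h 16 min
Fri: 7:39 AM–3:27 PM = 7 h 48 min; less 30 min break → 7 h 18 min
Sat: 6:51 AM–6:45 PM = 11 h 54 min; less 30 min break → 11 h 24 min
Total worked: 42 h 35 min = 42.58 h.
Threshold 40 h → overtime 2 h 35 min, regular 40 h 0 min.

Regular 40.00 hours, overtime 2.58 hours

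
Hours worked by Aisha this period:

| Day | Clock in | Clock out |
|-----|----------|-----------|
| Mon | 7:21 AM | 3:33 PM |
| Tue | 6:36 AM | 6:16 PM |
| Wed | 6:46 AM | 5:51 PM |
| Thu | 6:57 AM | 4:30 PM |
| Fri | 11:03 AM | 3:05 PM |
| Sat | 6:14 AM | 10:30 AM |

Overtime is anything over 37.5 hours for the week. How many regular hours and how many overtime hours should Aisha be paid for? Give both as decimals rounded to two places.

Regular 37.50 hours, overtime 11.30 hours

Mon: 7:21 AM–3:33 PM = 8 h 12 min
Tue: 6:36 AM–6:16 PM = 11 h 40 min
Wed: 6:46 AM–5:51 PM = 11 h 5 min
Thu: 6:57 AM–4:30 PM = 9 h 33 min
Fri: 11:03 AM–3:05 PM = 4 h 2 min
Sat: 6:14 AM–10:30 AM = 4 h 16 min
Total worked: 48 h 48 min = 48.80 h.
Threshold 37.5 h → overtime 11 h 18 min, regular 37 h 30 min.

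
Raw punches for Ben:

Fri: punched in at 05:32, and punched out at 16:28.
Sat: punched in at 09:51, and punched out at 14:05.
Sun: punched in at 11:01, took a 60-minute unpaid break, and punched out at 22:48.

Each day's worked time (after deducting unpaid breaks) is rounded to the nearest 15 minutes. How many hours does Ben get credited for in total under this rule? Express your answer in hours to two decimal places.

26.00 hours

Fri: 05:32–16:28 = 10 h 56 min → rounds to 11 h 0 min
Sat: 09:51–14:05 = 4 h 14 min → rounds to 4 h 15 min
Sun: 11:01–22:48 = 11 h 47 min − 60 min = 10 h 47 min → rounds to 10 h 45 min
Total credited: 26 h 0 min.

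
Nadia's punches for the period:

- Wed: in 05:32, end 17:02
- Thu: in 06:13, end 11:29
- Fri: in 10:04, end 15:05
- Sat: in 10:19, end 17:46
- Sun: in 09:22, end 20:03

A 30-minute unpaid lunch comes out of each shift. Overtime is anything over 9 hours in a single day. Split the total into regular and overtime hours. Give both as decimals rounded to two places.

Wed: 05:32–17:02 = 11 h 30 min; less 30 min break → 11 h 0 min
Thu: 06:13–11:29 = 5 h 16 min; less 30 min break → 4 h 46 min
Fri: 10:04–15:05 = 5 h 1 min; less 30 min break → 4 h 31 min
Sat: 10:19–17:46 = 7 h 27 min; less 30 min break → 6 h 57 min
Sun: 09:22–20:03 = 10 h 41 min; less 30 min break → 10 h 11 min
Wed reg 9 h 0 min / OT 2 h 0 min; Thu reg 4 h 46 min / OT 0 h 0 min; Fri reg 4 h 31 min / OT 0 h 0 min; Sat reg 6 h 57 min / OT 0 h 0 min; Sun reg 9 h 0 min / OT 1 h 11 min.
Totals: regular 34 h 14 min, overtime 3 h 11 min.

Regular 34.23 hours, overtime 3.18 hours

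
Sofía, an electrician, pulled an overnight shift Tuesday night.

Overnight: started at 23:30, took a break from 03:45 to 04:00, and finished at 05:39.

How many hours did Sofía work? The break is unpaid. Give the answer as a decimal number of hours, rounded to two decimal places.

5.90 hours

Overnight: 23:30 → midnight = 0 h 30 min; midnight → 05:39 = 5 h 39 min; span 6 h 9 min; less 15 min break → 5 h 54 min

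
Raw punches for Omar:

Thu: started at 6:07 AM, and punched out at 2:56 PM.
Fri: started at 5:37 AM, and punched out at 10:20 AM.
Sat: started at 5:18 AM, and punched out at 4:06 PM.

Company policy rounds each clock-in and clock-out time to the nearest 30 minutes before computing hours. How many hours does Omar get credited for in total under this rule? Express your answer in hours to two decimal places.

24.50 hours

Thu: in 6:07 AM→6:00 AM, out 2:56 PM→3:00 PM; 9 h 0 min
Fri: in 5:37 AM→5:30 AM, out 10:20 AM→10:30 AM; 5 h 0 min
Sat: in 5:18 AM→5:30 AM, out 4:06 PM→4:00 PM; 10 h 30 min
Total credited: 24 h 30 min.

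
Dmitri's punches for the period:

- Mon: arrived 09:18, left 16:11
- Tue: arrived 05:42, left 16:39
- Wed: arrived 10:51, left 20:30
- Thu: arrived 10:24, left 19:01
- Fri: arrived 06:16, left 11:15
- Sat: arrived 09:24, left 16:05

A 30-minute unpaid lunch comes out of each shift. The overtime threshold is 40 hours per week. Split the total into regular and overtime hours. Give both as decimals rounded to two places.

Mon: 09:18–16:11 = 6 h 53 min; less 30 min break → 6 h 23 min
Tue: 05:42–16:39 = 10 h 57 min; less 30 min break → 10 h 27 min
Wed: 10:51–20:30 = 9 h 39 min; less 30 min break → 9 h 9 min
Thu: 10:24–19:01 = 8 h 37 min; less 30 min break → 8 h 7 min
Fri: 06:16–11:15 = 4 h 59 min; less 30 min break → 4 h 29 min
Sat: 09:24–16:05 = 6 h 41 min; less 30 min break → 6 h 11 min
Total worked: 44 h 46 min = 44.77 h.
Threshold 40 h → overtime 4 h 46 min, regular 40 h 0 min.

Regular 40.00 hours, overtime 4.77 hours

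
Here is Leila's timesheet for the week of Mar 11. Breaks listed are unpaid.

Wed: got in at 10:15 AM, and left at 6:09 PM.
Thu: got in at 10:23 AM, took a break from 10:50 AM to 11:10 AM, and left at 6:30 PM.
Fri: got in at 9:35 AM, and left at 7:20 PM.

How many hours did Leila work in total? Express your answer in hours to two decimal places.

Wed: 10:15 AM–6:09 PM = 7 h 54 min
Thu: 10:23 AM–6:30 PM = 8 h 7 min; less 20 min break → 7 h 47 min
Fri: 9:35 AM–7:20 PM = 9 h 45 min
Total: 7 h 54 min + 7 h 47 min + 9 h 45 min = 25 h 26 min.

25.43 hours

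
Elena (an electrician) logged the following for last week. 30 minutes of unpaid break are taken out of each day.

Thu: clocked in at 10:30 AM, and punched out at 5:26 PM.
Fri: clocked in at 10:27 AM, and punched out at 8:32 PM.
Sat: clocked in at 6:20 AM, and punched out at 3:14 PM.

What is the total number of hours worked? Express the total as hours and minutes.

24 h 25 min

Thu: 10:30 AM–5:26 PM = 6 h 56 min; less 30 min break → 6 h 26 min
Fri: 10:27 AM–8:32 PM = 10 h 5 min; less 30 min break → 9 h 35 min
Sat: 6:20 AM–3:14 PM = 8 h 54 min; less 30 min break → 8 h 24 min
Total: 6 h 26 min + 9 h 35 min + 8 h 24 min = 24 h 25 min.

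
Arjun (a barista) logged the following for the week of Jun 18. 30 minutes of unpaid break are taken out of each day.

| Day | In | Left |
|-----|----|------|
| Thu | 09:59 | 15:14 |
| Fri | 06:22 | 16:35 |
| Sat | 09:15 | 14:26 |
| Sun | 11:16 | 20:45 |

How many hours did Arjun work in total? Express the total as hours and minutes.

28 h 8 min

Thu: 09:59–15:14 = 5 h 15 min; less 30 min break → 4 h 45 min
Fri: 06:22–16:35 = 10 h 13 min; less 30 min break → 9 h 43 min
Sat: 09:15–14:26 = 5 h 11 min; less 30 min break → 4 h 41 min
Sun: 11:16–20:45 = 9 h 29 min; less 30 min break → 8 h 59 min
Total: 4 h 45 min + 9 h 43 min + 4 h 41 min + 8 h 59 min = 28 h 8 min.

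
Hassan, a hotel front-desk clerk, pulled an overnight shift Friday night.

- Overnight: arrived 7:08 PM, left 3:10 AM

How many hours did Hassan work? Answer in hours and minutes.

8 h 2 min

Overnight: 7:08 PM → midnight = 4 h 52 min; midnight → 3:10 AM = 3 h 10 min; span 8 h 2 min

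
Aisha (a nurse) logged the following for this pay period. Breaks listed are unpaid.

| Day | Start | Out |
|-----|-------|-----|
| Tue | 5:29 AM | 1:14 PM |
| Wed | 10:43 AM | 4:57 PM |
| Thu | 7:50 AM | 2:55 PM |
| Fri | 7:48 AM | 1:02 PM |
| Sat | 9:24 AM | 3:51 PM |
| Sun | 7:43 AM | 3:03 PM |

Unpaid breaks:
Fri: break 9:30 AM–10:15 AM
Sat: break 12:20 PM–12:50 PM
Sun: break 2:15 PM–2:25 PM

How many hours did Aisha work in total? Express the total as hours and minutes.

Tue: 5:29 AM–1:14 PM = 7 h 45 min
Wed: 10:43 AM–4:57 PM = 6 h 14 min
Thu: 7:50 AM–2:55 PM = 7 h 5 min
Fri: 7:48 AM–1:02 PM = 5 h 14 min; less 45 min break → 4 h 29 min
Sat: 9:24 AM–3:51 PM = 6 h 27 min; less 30 min break → 5 h 57 min
Sun: 7:43 AM–3:03 PM = 7 h 20 min; less 10 min break → 7 h 10 min
Total: 7 h 45 min + 6 h 14 min + 7 h 5 min + 4 h 29 min + 5 h 57 min + 7 h 10 min = 38 h 40 min.

38 h 40 min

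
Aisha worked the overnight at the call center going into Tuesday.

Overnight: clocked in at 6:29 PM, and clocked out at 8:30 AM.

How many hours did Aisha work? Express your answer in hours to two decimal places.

14.02 hours

Overnight: 6:29 PM → midnight = 5 h 31 min; midnight → 8:30 AM = 8 h 30 min; span 14 h 1 min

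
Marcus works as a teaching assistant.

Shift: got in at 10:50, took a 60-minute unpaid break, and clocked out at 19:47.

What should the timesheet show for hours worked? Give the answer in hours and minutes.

7 h 57 min

Shift: 10:50–19:47 = 8 h 57 min; less 60 min break → 7 h 57 min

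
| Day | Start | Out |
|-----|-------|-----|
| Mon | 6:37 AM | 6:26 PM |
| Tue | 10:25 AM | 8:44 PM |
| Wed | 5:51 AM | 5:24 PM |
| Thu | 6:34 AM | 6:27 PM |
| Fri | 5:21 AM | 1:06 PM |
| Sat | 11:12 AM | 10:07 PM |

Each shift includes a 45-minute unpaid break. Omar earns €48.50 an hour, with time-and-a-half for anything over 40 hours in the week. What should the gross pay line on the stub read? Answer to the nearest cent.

Mon: 6:37 AM–6:26 PM = 11 h 49 min; less 45 min break → 11 h 4 min
Tue: 10:25 AM–8:44 PM = 10 h 19 min; less 45 min break → 9 h 34 min
Wed: 5:51 AM–5:24 PM = 11 h 33 min; less 45 min break → 10 h 48 min
Thu: 6:34 AM–6:27 PM = 11 h 53 min; less 45 min break → 11 h 8 min
Fri: 5:21 AM–1:06 PM = 7 h 45 min; less 45 min break → 7 h 0 min
Sat: 11:12 AM–10:07 PM = 10 h 55 min; less 45 min break → 10 h 10 min
Total worked: 59 h 44 min = 3584 min.
Regular 40 h 0 min = 2400 min at €48.50/h; overtime 19 h 44 min = 1184 min at €72.75/h.
Pay = (2400 × €48.50 + 1184 × €72.75) ÷ 60 = €3375.60.

€3375.60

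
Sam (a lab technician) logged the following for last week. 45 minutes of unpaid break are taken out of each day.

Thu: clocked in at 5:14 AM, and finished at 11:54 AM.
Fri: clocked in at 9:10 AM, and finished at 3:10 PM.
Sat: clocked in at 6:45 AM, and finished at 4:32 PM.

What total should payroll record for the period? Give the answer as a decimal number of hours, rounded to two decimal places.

Thu: 5:14 AM–11:54 AM = 6 h 40 min; less 45 min break → 5 h 55 min
Fri: 9:10 AM–3:10 PM = 6 h 0 min; less 45 min break → 5 h 15 min
Sat: 6:45 AM–4:32 PM = 9 h 47 min; less 45 min break → 9 h 2 min
Total: 5 h 55 min + 5 h 15 min + 9 h 2 min = 20 h 12 min.

20.20 hours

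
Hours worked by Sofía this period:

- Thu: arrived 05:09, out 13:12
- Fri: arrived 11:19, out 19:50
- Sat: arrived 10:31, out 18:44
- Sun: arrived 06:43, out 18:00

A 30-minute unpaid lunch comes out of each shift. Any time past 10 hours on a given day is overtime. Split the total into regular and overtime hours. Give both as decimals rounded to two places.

Thu: 05:09–13:12 = 8 h 3 min; less 30 min break → 7 h 33 min
Fri: 11:19–19:50 = 8 h 31 min; less 30 min break → 8 h 1 min
Sat: 10:31–18:44 = 8 h 13 min; less 30 min break → 7 h 43 min
Sun: 06:43–18:00 = 11 h 17 min; less 30 min break → 10 h 47 min
Thu reg 7 h 33 min / OT 0 h 0 min; Fri reg 8 h 1 min / OT 0 h 0 min; Sat reg 7 h 43 min / OT 0 h 0 min; Sun reg 10 h 0 min / OT 0 h 47 min.
Totals: regular 33 h 17 min, overtime 0 h 47 min.

Regular 33.28 hours, overtime 0.78 hours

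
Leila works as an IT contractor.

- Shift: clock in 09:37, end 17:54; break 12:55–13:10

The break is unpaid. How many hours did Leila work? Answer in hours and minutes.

Shift: 09:37–17:54 = 8 h 17 min; less 15 min break → 8 h 2 min

8 h 2 min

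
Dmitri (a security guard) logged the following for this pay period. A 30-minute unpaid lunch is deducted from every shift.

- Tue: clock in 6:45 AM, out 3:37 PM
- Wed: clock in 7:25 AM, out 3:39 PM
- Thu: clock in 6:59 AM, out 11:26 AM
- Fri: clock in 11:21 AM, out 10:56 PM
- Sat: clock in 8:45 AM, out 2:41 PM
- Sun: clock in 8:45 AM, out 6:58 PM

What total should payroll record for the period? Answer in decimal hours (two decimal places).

Tue: 6:45 AM–3:37 PM = 8 h 52 min; less 30 min break → 8 h 22 min
Wed: 7:25 AM–3:39 PM = 8 h 14 min; less 30 min break → 7 h 44 min
Thu: 6:59 AM–11:26 AM = 4 h 27 min; less 30 min break → 3 h 57 min
Fri: 11:21 AM–10:56 PM = 11 h 35 min; less 30 min break → 11 h 5 min
Sat: 8:45 AM–2:41 PM = 5 h 56 min; less 30 min break → 5 h 26 min
Sun: 8:45 AM–6:58 PM = 10 h 13 min; less 30 min break → 9 h 43 min
Total: 8 h 22 min + 7 h 44 min + 3 h 57 min + 11 h 5 min + 5 h 26 min + 9 h 43 min = 46 h 17 min.

46.28 hours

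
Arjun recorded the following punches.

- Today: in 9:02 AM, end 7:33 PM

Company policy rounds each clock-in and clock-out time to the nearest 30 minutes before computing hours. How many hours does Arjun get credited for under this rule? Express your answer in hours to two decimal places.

10.50 hours

Today: in 9:02 AM→9:00 AM, out 7:33 PM→7:30 PM; 10 h 30 min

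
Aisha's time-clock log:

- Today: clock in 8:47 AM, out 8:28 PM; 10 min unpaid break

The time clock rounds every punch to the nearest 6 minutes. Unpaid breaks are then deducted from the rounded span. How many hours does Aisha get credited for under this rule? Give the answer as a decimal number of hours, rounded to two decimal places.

Today: in 8:47 AM→8:48 AM, out 8:28 PM→8:30 PM; 11 h 42 min − 10 min = 11 h 32 min

11.53 hours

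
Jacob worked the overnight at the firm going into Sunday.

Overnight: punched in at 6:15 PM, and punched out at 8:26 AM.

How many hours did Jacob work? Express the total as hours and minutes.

14 h 11 min

Overnight: 6:15 PM → midnight = 5 h 45 min; midnight → 8:26 AM = 8 h 26 min; span 14 h 11 min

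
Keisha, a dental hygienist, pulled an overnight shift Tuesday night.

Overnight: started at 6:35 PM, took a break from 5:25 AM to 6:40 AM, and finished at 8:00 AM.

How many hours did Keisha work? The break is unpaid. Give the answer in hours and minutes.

Overnight: 6:35 PM → midnight = 5 h 25 min; midnight → 8:00 AM = 8 h 0 min; span 13 h 25 min; less 75 min break → 12 h 10 min

12 h 10 min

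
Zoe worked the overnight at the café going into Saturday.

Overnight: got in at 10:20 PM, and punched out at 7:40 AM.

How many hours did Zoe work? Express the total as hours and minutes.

9 h 20 min

Overnight: 10:20 PM → midnight = 1 h 40 min; midnight → 7:40 AM = 7 h 40 min; span 9 h 20 min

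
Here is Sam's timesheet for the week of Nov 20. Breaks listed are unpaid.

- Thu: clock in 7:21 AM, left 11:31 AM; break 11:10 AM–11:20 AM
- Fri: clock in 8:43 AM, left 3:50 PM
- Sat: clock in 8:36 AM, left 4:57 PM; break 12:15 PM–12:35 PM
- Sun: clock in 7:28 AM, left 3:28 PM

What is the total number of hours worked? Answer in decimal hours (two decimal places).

Thu: 7:21 AM–11:31 AM = 4 h 10 min; less 10 min break → 4 h 0 min
Fri: 8:43 AM–3:50 PM = 7 h 7 min
Sat: 8:36 AM–4:57 PM = 8 h 21 min; less 20 min break → 8 h 1 min
Sun: 7:28 AM–3:28 PM = 8 h 0 min
Total: 4 h 0 min + 7 h 7 min + 8 h 1 min + 8 h 0 min = 27 h 8 min.

27.13 hours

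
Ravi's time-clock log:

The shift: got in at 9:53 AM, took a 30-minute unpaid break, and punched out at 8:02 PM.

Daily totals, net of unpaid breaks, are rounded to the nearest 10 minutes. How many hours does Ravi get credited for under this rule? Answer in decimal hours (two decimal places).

The shift: 9:53 AM–8:02 PM = 10 h 9 min − 30 min = 9 h 39 min → rounds to 9 h 40 min

9.67 hours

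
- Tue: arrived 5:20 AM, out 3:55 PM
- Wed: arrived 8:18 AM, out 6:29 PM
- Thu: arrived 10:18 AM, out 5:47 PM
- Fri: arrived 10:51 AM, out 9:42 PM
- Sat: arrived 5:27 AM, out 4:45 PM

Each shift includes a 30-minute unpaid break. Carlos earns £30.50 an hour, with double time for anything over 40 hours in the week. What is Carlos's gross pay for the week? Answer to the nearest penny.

Tue: 5:20 AM–3:55 PM = 10 h 35 min; less 30 min break → 10 h 5 min
Wed: 8:18 AM–6:29 PM = 10 h 11 min; less 30 min break → 9 h 41 min
Thu: 10:18 AM–5:47 PM = 7 h 29 min; less 30 min break → 6 h 59 min
Fri: 10:51 AM–9:42 PM = 10 h 51 min; less 30 min break → 10 h 21 min
Sat: 5:27 AM–4:45 PM = 11 h 18 min; less 30 min break → 10 h 48 min
Total worked: 47 h 54 min = 2874 min.
Regular 40 h 0 min = 2400 min at £30.50/h; overtime 7 h 54 min = 474 min at £61.00/h.
Pay = (2400 × £30.50 + 474 × £61.00) ÷ 60 = £1701.90.

£1701.90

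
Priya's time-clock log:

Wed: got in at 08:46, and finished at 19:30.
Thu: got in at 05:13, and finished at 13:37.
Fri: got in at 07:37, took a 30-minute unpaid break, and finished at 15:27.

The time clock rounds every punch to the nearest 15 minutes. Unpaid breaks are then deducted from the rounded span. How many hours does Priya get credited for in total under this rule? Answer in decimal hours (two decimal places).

Wed: in 08:46→08:45, out 19:30→19:30; 10 h 45 min
Thu: in 05:13→05:15, out 13:37→13:30; 8 h 15 min
Fri: in 07:37→07:30, out 15:27→15:30; 8 h 0 min − 30 min = 7 h 30 min
Total credited: 26 h 30 min.

26.50 hours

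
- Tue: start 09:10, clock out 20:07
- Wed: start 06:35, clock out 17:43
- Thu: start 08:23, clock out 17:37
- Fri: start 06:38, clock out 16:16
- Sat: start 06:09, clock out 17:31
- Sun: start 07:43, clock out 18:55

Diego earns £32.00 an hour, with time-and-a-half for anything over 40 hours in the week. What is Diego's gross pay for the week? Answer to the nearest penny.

Tue: 09:10–20:07 = 10 h 57 min
Wed: 06:35–17:43 = 11 h 8 min
Thu: 08:23–17:37 = 9 h 14 min
Fri: 06:38–16:16 = 9 h 38 min
Sat: 06:09–17:31 = 11 h 22 min
Sun: 07:43–18:55 = 11 h 12 min
Total worked: 63 h 31 min = 3811 min.
Regular 40 h 0 min = 2400 min at £32.00/h; overtime 23 h 31 min = 1411 min at £48.00/h.
Pay = (2400 × £32.00 + 1411 × £48.00) ÷ 60 = £2408.80.

£2408.80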